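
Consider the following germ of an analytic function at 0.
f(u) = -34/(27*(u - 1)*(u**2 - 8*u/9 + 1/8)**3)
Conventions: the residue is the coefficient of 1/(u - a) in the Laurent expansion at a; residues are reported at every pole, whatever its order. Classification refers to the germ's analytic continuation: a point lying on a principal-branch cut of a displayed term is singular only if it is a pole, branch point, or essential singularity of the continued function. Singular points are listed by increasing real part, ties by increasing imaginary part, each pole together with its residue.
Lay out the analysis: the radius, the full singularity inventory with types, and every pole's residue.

Denominator factor (u**2 - 8*u/9 + 1/8)^3: discriminant 47/162, real irrational roots 4/9 + (1/36)*sqrt(94) and 4/9 - (1/36)*sqrt(94); poles of order 3, moduli 4/9 + (1/36)*sqrt(94) and 4/9 - (1/36)*sqrt(94).
Denominator factor (u - 1): pole of order 1 at 1, modulus 1.
The radius of convergence is the smallest modulus among the singular points: 4/9 - (1/36)*sqrt(94).
The factor u**2 - 8*u/9 + 1/8 splits as (u - a)(u - a') with a = 4/9 - (1/36)*sqrt(94), a' = 4/9 + (1/36)*sqrt(94). At the order-3 pole a set g(u) = (u - a)^3*f(u) = [-34/(27*(u - 1))] / (u - a')^3.
Order-3 pole: residue = g''(a)/2; g''(4/9 - (1/36)*sqrt(94)) = 27648/289 - (2043705600/30004847)*sqrt(94), so the residue is 13824/289 - (1021852800/30004847)*sqrt(94).
The factor u**2 - 8*u/9 + 1/8 splits as (u - a)(u - a') with a = 4/9 + (1/36)*sqrt(94), a' = 4/9 - (1/36)*sqrt(94). At the order-3 pole a set g(u) = (u - a)^3*f(u) = [-34/(27*(u - 1))] / (u - a')^3.
Order-3 pole: residue = g''(a)/2; g''(4/9 + (1/36)*sqrt(94)) = 27648/289 + (2043705600/30004847)*sqrt(94), so the residue is 13824/289 + (1021852800/30004847)*sqrt(94).
At the order-1 pole 1 set g(u) = (u - (1))*f(u) = -34/(27*(u**2 - 8*u/9 + 1/8)**3).
Simple pole: residue = g(a) at a = 1, which is -27648/289.
List the singular points by increasing real part (a conjugate pair: the negative imaginary part first).

Radius of convergence at 0: 4/9 - (1/36)*sqrt(94).
At 4/9 - (1/36)*sqrt(94): a pole of order 3; residue 13824/289 - (1021852800/30004847)*sqrt(94).
At 4/9 + (1/36)*sqrt(94): a pole of order 3; residue 13824/289 + (1021852800/30004847)*sqrt(94).
At 1: a pole of order 1; residue -27648/289.


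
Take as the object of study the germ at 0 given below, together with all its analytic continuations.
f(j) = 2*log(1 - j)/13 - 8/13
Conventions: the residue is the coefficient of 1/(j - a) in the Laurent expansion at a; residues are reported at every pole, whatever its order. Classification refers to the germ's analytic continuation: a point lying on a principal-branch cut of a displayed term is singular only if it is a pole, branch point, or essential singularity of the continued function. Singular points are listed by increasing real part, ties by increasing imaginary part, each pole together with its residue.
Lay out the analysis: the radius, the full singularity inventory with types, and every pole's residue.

Branch term (2/13)*log(1 - j/(1)): its argument vanishes at j = 1, a logarithmic branch point, modulus 1.
The radius of convergence is the smallest modulus among the singular points: 1.

Radius of convergence at 0: 1.
At 1: a logarithmic branch point.


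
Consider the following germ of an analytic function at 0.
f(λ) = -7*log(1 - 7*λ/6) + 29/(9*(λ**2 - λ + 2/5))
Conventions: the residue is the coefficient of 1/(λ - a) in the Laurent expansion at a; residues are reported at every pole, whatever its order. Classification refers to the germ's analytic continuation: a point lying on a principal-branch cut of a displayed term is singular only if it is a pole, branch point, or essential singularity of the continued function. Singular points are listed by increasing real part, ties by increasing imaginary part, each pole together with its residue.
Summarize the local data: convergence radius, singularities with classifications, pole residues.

Denominator factor (λ**2 - λ + 2/5): discriminant -3/5, complex-conjugate roots (1/2) + ((1/10)*sqrt(15))*i and (1/2) - ((1/10)*sqrt(15))*i; poles of order 1, moduli (1/5)*sqrt(10) and (1/5)*sqrt(10).
Branch term (-7)*log(1 - λ/(6/7)): its argument vanishes at λ = 6/7, a logarithmic branch point, modulus 6/7.
The radius of convergence is the smallest modulus among the singular points: (1/5)*sqrt(10).
The branch term is analytic at (1/2) - ((1/10)*sqrt(15))*i and contributes nothing to the residue; only the rational part matters.
The factor λ**2 - λ + 2/5 splits as (λ - a)(λ - a') with a = (1/2) - ((1/10)*sqrt(15))*i, a' = (1/2) + ((1/10)*sqrt(15))*i. At the order-1 pole a set g(λ) = (λ - a)*(rational part) = [29/9] / (λ - a').
Simple pole: residue = g(a) at a = (1/2) - ((1/10)*sqrt(15))*i, which is ((29/27)*sqrt(15))*i.
The branch term is analytic at (1/2) + ((1/10)*sqrt(15))*i and contributes nothing to the residue; only the rational part matters.
The factor λ**2 - λ + 2/5 splits as (λ - a)(λ - a') with a = (1/2) + ((1/10)*sqrt(15))*i, a' = (1/2) - ((1/10)*sqrt(15))*i. At the order-1 pole a set g(λ) = (λ - a)*(rational part) = [29/9] / (λ - a').
Simple pole: residue = g(a) at a = (1/2) + ((1/10)*sqrt(15))*i, which is -((29/27)*sqrt(15))*i.
List the singular points by increasing real part (a conjugate pair: the negative imaginary part first).

Radius of convergence at 0: (1/5)*sqrt(10).
At (1/2) - ((1/10)*sqrt(15))*i: a pole of order 1; residue ((29/27)*sqrt(15))*i.
At (1/2) + ((1/10)*sqrt(15))*i: a pole of order 1; residue -((29/27)*sqrt(15))*i.
At 6/7: a logarithmic branch point.


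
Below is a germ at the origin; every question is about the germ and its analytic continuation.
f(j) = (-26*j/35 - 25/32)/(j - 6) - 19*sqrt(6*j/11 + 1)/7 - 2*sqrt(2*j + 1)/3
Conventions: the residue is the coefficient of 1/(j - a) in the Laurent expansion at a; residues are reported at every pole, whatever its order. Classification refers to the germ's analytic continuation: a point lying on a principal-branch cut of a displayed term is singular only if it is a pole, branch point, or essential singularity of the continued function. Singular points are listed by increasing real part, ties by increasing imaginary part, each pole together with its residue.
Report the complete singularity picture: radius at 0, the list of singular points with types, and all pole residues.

Radius of convergence at 0: 1/2.
At -11/6: an algebraic (square-root) branch point.
At -1/2: an algebraic (square-root) branch point.
At 6: a pole of order 1; residue -5867/1120.

Denominator factor (j - 6): pole of order 1 at 6, modulus 6.
Branch term (-2/3)*sqrt(1 - j/(-1/2)): its argument vanishes at j = -1/2, a square-root branch point, modulus 1/2.
Branch term (-19/7)*sqrt(1 - j/(-11/6)): its argument vanishes at j = -11/6, a square-root branch point, modulus 11/6.
The radius of convergence is the smallest modulus among the singular points: 1/2.
The branch terms are analytic at 6 and contribute nothing to the residue; only the rational part matters.
At the order-1 pole 6 set g(j) = (j - (6))*(rational part) = -26*j/35 - 25/32.
Simple pole: residue = g(a) at a = 6, which is -5867/1120.
List the singular points by increasing real part (a conjugate pair: the negative imaginary part first).


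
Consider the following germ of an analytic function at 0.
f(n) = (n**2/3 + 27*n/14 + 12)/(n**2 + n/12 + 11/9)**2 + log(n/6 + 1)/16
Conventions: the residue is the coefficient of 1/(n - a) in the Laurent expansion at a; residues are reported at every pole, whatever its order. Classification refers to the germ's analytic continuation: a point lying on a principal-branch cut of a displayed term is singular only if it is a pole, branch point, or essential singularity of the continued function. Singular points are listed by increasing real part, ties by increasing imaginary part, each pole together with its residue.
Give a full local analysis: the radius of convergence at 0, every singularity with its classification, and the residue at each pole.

Radius of convergence at 0: (1/3)*sqrt(11).
At -6: a logarithmic branch point.
At (-1/24) - ((1/24)*sqrt(703))*i: a pole of order 2; residue ((298216/3459463)*sqrt(703))*i.
At (-1/24) + ((1/24)*sqrt(703))*i: a pole of order 2; residue -((298216/3459463)*sqrt(703))*i.

Denominator factor (n**2 + n/12 + 11/9)^2: discriminant -703/144, complex-conjugate roots (-1/24) + ((1/24)*sqrt(703))*i and (-1/24) - ((1/24)*sqrt(703))*i; poles of order 2, moduli (1/3)*sqrt(11) and (1/3)*sqrt(11).
Branch term (1/16)*log(1 - n/(-6)): its argument vanishes at n = -6, a logarithmic branch point, modulus 6.
The radius of convergence is the smallest modulus among the singular points: (1/3)*sqrt(11).
The branch term is analytic at (-1/24) - ((1/24)*sqrt(703))*i and contributes nothing to the residue; only the rational part matters.
The factor n**2 + n/12 + 11/9 splits as (n - a)(n - a') with a = (-1/24) - ((1/24)*sqrt(703))*i, a' = (-1/24) + ((1/24)*sqrt(703))*i. At the order-2 pole a set g(n) = (n - a)^2*(rational part) = [n**2/3 + 27*n/14 + 12] / (n - a')^2.
Order-2 pole: residue = g'(a); g'((-1/24) - ((1/24)*sqrt(703))*i) = ((298216/3459463)*sqrt(703))*i, so the residue is ((298216/3459463)*sqrt(703))*i.
The branch term is analytic at (-1/24) + ((1/24)*sqrt(703))*i and contributes nothing to the residue; only the rational part matters.
The factor n**2 + n/12 + 11/9 splits as (n - a)(n - a') with a = (-1/24) + ((1/24)*sqrt(703))*i, a' = (-1/24) - ((1/24)*sqrt(703))*i. At the order-2 pole a set g(n) = (n - a)^2*(rational part) = [n**2/3 + 27*n/14 + 12] / (n - a')^2.
Order-2 pole: residue = g'(a); g'((-1/24) + ((1/24)*sqrt(703))*i) = -((298216/3459463)*sqrt(703))*i, so the residue is -((298216/3459463)*sqrt(703))*i.
List the singular points by increasing real part (a conjugate pair: the negative imaginary part first).


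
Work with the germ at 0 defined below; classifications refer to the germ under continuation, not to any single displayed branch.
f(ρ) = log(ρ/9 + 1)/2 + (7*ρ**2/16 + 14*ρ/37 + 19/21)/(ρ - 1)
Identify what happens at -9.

The point is a logarithmic branch point.

The term (1/2)*log(1 - ρ/(-9)) has argument 1 - -9/(-9) = 0 at -9: a logarithmic (infinitely-sheeted) branch point; the remaining terms are analytic or single-valued there.


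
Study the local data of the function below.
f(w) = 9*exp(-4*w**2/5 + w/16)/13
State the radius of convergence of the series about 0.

The factor exp(-4*w**2/5 + w/16) is entire and contributes no finite singular point.
The polynomial part has no poles.
No finite singular points: the Taylor series at 0 converges everywhere.

The radius of convergence is infinite.


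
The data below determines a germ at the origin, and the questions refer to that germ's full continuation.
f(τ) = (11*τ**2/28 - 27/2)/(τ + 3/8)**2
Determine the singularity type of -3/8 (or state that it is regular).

The denominator factor τ + 3/8 vanishes at -3/8 and appears to the power 2; the numerator there equals -24093/1792, nonzero, and no other factor vanishes.
Hence a pole whose order is the multiplicity, 2.

The point is a pole of order 2.


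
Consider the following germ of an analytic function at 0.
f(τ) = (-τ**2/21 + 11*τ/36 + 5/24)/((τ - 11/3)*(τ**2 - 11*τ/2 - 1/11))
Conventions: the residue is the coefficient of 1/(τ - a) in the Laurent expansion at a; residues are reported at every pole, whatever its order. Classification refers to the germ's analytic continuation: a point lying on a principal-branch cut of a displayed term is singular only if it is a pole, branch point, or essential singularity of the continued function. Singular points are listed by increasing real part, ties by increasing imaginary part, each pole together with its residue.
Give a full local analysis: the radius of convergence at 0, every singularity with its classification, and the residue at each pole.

Radius of convergence at 0: -11/4 + (1/44)*sqrt(14817).
At 11/4 - (1/44)*sqrt(14817): a pole of order 1; residue 865/32376 - (41987/305273304)*sqrt(14817).
At 11/3: a pole of order 1; residue -3817/37772.
At 11/4 + (1/44)*sqrt(14817): a pole of order 1; residue 865/32376 + (41987/305273304)*sqrt(14817).

Denominator factor (τ - 11/3): pole of order 1 at 11/3, modulus 11/3.
Denominator factor (τ**2 - 11*τ/2 - 1/11): discriminant 1347/44, real irrational roots 11/4 + (1/44)*sqrt(14817) and 11/4 - (1/44)*sqrt(14817); poles of order 1, moduli 11/4 + (1/44)*sqrt(14817) and -11/4 + (1/44)*sqrt(14817).
The radius of convergence is the smallest modulus among the singular points: -11/4 + (1/44)*sqrt(14817).
The factor τ**2 - 11*τ/2 - 1/11 splits as (τ - a)(τ - a') with a = 11/4 - (1/44)*sqrt(14817), a' = 11/4 + (1/44)*sqrt(14817). At the order-1 pole a set g(τ) = (τ - a)*f(τ) = [(-τ**2/21 + 11*τ/36 + 5/24)/(τ - 11/3)] / (τ - a').
Simple pole: residue = g(a) at a = 11/4 - (1/44)*sqrt(14817), which is 865/32376 - (41987/305273304)*sqrt(14817).
At the order-1 pole 11/3 set g(τ) = (τ - (11/3))*f(τ) = (-τ**2/21 + 11*τ/36 + 5/24)/(τ**2 - 11*τ/2 - 1/11).
Simple pole: residue = g(a) at a = 11/3, which is -3817/37772.
The factor τ**2 - 11*τ/2 - 1/11 splits as (τ - a)(τ - a') with a = 11/4 + (1/44)*sqrt(14817), a' = 11/4 - (1/44)*sqrt(14817). At the order-1 pole a set g(τ) = (τ - a)*f(τ) = [(-τ**2/21 + 11*τ/36 + 5/24)/(τ - 11/3)] / (τ - a').
Simple pole: residue = g(a) at a = 11/4 + (1/44)*sqrt(14817), which is 865/32376 + (41987/305273304)*sqrt(14817).
List the singular points by increasing real part (a conjugate pair: the negative imaginary part first).


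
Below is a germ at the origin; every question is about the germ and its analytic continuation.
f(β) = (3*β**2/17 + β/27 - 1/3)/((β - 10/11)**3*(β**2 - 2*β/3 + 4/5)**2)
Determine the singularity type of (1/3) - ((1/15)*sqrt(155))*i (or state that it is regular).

The point is a pole of order 2.

The denominator factor β**2 - 2*β/3 + 4/5 vanishes at (1/3) - ((1/15)*sqrt(155))*i and appears to the power 2; the numerator there equals (-2912/6885) - ((71/6885)*sqrt(155))*i, nonzero, and no other factor vanishes.
Hence a pole whose order is the multiplicity, 2.


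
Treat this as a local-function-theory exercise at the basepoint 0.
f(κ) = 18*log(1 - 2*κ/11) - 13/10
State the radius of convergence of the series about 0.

The radius of convergence is 11/2.

Branch term (18)*log(1 - κ/(11/2)): its argument vanishes at κ = 11/2, a logarithmic branch point, modulus 11/2.
The radius of convergence is the smallest modulus among the singular points: 11/2.


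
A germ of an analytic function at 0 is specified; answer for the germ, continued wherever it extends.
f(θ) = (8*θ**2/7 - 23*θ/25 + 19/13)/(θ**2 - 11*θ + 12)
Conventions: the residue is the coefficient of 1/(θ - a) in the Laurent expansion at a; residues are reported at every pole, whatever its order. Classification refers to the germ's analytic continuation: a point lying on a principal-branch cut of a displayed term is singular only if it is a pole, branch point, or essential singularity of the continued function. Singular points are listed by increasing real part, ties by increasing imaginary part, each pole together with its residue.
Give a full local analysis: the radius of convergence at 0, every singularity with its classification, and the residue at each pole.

Denominator factor (θ**2 - 11*θ + 12): discriminant 73, real irrational roots 11/2 + (1/2)*sqrt(73) and 11/2 - (1/2)*sqrt(73); poles of order 1, moduli 11/2 + (1/2)*sqrt(73) and 11/2 - (1/2)*sqrt(73).
The radius of convergence is the smallest modulus among the singular points: 11/2 - (1/2)*sqrt(73).
The factor θ**2 - 11*θ + 12 splits as (θ - a)(θ - a') with a = 11/2 - (1/2)*sqrt(73), a' = 11/2 + (1/2)*sqrt(73). At the order-1 pole a set g(θ) = (θ - a)*f(θ) = [8*θ**2/7 - 23*θ/25 + 19/13] / (θ - a').
Simple pole: residue = g(a) at a = 11/2 - (1/2)*sqrt(73), which is 2039/350 - (235827/332150)*sqrt(73).
The factor θ**2 - 11*θ + 12 splits as (θ - a)(θ - a') with a = 11/2 + (1/2)*sqrt(73), a' = 11/2 - (1/2)*sqrt(73). At the order-1 pole a set g(θ) = (θ - a)*f(θ) = [8*θ**2/7 - 23*θ/25 + 19/13] / (θ - a').
Simple pole: residue = g(a) at a = 11/2 + (1/2)*sqrt(73), which is 2039/350 + (235827/332150)*sqrt(73).
List the singular points by increasing real part (a conjugate pair: the negative imaginary part first).

Radius of convergence at 0: 11/2 - (1/2)*sqrt(73).
At 11/2 - (1/2)*sqrt(73): a pole of order 1; residue 2039/350 - (235827/332150)*sqrt(73).
At 11/2 + (1/2)*sqrt(73): a pole of order 1; residue 2039/350 + (235827/332150)*sqrt(73).


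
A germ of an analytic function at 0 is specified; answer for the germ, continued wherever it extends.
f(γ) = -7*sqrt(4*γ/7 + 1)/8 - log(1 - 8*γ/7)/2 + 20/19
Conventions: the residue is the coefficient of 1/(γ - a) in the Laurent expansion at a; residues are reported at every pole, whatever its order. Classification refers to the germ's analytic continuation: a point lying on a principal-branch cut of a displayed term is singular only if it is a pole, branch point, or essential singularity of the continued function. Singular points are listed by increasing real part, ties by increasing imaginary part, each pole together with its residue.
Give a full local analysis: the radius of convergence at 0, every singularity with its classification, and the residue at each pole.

Branch term (-1/2)*log(1 - γ/(7/8)): its argument vanishes at γ = 7/8, a logarithmic branch point, modulus 7/8.
Branch term (-7/8)*sqrt(1 - γ/(-7/4)): its argument vanishes at γ = -7/4, a square-root branch point, modulus 7/4.
The radius of convergence is the smallest modulus among the singular points: 7/8.
List the singular points by increasing real part (a conjugate pair: the negative imaginary part first).

Radius of convergence at 0: 7/8.
At -7/4: an algebraic (square-root) branch point.
At 7/8: a logarithmic branch point.


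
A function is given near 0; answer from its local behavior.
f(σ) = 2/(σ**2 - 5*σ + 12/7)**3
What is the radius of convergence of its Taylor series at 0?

Denominator factor (σ**2 - 5*σ + 12/7)^3: discriminant 127/7, real irrational roots 5/2 + (1/14)*sqrt(889) and 5/2 - (1/14)*sqrt(889); poles of order 3, moduli 5/2 + (1/14)*sqrt(889) and 5/2 - (1/14)*sqrt(889).
The radius of convergence is the smallest modulus among the singular points: 5/2 - (1/14)*sqrt(889).

The radius of convergence is 5/2 - (1/14)*sqrt(889).


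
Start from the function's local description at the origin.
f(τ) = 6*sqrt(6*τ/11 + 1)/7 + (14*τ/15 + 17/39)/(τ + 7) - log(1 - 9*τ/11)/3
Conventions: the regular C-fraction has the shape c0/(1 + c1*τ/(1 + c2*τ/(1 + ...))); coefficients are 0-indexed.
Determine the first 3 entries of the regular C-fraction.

Taylor coefficients (expand at 0): a_0 = 251/273, a_1 = 66314/105105, a_2 = 1002187/16186170.
c0 = a_0 = 251/273. Peel one level at a time: if S = 1 + c*τ/S' with S'(0) = 1, then c is the τ-coefficient of S and S' = c*τ/(S - 1).
S_1 = c0/f = 1 + (-66314/96635)*τ + (7537348507/18676646450)*τ^2 + ...; c1 = -66314/96635.
S_2 = c1*τ/(S_1 - 1) = 1 + (7537348507/12816506780)*τ + ...; c2 = 7537348507/12816506780.

The regular C-fraction coefficients are [251/273, -66314/96635, 7537348507/12816506780].


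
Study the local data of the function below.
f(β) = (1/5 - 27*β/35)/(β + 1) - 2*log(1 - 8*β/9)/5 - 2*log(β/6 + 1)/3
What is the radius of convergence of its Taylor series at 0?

Denominator factor (β + 1): pole of order 1 at -1, modulus 1.
Branch term (-2/5)*log(1 - β/(9/8)): its argument vanishes at β = 9/8, a logarithmic branch point, modulus 9/8.
Branch term (-2/3)*log(1 - β/(-6)): its argument vanishes at β = -6, a logarithmic branch point, modulus 6.
The radius of convergence is the smallest modulus among the singular points: 1.

The radius of convergence is 1.


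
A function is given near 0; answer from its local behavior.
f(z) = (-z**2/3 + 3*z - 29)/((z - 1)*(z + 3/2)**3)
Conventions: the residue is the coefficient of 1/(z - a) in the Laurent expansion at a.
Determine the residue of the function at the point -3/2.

At the order-3 pole -3/2 set g(z) = (z - (-3/2))^3*f(z) = (-z**2/3 + 3*z - 29)/(z - 1).
Order-3 pole: residue = g''(a)/2; g''(-3/2) = 1264/375, so the residue is 632/375.

The residue is 632/375.


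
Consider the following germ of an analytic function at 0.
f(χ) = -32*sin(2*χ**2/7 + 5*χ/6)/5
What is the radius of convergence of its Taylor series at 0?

The factor -sin(2*χ**2/7 + 5*χ/6) is entire and contributes no finite singular point.
The polynomial part has no poles.
No finite singular points: the Taylor series at 0 converges everywhere.

The radius of convergence is infinite.


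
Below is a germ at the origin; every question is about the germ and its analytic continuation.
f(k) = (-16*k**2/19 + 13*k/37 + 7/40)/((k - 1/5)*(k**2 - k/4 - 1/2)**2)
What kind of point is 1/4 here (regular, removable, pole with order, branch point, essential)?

Denominator factors: k - 1/5 = 1/20 at k = 1/4; k**2 - k/4 - 1/2 = -1/2 at k = 1/4 — none vanishes.
So the germ continues analytically to 1/4.

The point is a regular point.


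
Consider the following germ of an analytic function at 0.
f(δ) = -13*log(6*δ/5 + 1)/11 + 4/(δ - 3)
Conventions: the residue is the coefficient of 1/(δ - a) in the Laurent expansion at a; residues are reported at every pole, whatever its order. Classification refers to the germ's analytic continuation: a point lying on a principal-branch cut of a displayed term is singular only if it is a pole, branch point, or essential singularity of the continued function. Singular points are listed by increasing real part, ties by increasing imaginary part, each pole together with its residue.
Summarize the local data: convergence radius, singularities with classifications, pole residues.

Radius of convergence at 0: 5/6.
At -5/6: a logarithmic branch point.
At 3: a pole of order 1; residue 4.

Denominator factor (δ - 3): pole of order 1 at 3, modulus 3.
Branch term (-13/11)*log(1 - δ/(-5/6)): its argument vanishes at δ = -5/6, a logarithmic branch point, modulus 5/6.
The radius of convergence is the smallest modulus among the singular points: 5/6.
The branch term is analytic at 3 and contributes nothing to the residue; only the rational part matters.
At the order-1 pole 3 set g(δ) = (δ - (3))*(rational part) = 4.
Simple pole: residue = g(a) at a = 3, which is 4.
List the singular points by increasing real part (a conjugate pair: the negative imaginary part first).


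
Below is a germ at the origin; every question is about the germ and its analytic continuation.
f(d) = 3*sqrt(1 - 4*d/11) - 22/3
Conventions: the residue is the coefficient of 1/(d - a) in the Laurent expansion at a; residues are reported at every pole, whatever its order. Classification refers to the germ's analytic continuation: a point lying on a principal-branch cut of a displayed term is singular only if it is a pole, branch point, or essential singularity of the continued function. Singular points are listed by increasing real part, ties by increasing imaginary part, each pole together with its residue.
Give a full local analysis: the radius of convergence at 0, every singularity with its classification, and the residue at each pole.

Branch term (3)*sqrt(1 - d/(11/4)): its argument vanishes at d = 11/4, a square-root branch point, modulus 11/4.
The radius of convergence is the smallest modulus among the singular points: 11/4.

Radius of convergence at 0: 11/4.
At 11/4: an algebraic (square-root) branch point.


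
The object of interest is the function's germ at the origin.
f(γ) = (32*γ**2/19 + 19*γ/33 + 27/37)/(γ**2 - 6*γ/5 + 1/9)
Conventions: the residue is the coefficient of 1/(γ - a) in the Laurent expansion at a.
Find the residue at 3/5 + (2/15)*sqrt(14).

The residue is 8141/6270 + (913757/1623930)*sqrt(14).

The factor γ**2 - 6*γ/5 + 1/9 splits as (γ - a)(γ - a') with a = 3/5 + (2/15)*sqrt(14), a' = 3/5 - (2/15)*sqrt(14). At the order-1 pole a set g(γ) = (γ - a)*f(γ) = [32*γ**2/19 + 19*γ/33 + 27/37] / (γ - a').
Simple pole: residue = g(a) at a = 3/5 + (2/15)*sqrt(14), which is 8141/6270 + (913757/1623930)*sqrt(14).


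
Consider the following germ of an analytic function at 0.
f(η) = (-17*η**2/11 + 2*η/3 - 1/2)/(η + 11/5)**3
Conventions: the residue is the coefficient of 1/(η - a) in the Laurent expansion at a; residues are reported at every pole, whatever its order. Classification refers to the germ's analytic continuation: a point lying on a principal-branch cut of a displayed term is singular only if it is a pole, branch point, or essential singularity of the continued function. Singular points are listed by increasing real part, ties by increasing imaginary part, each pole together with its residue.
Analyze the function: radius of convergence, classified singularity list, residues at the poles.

Radius of convergence at 0: 11/5.
At -11/5: a pole of order 3; residue -17/11.

Denominator factor (η + 11/5)^3: pole of order 3 at -11/5, modulus 11/5.
The radius of convergence is the smallest modulus among the singular points: 11/5.
At the order-3 pole -11/5 set g(η) = (η - (-11/5))^3*f(η) = -17*η**2/11 + 2*η/3 - 1/2.
Order-3 pole: residue = g''(a)/2; g''(-11/5) = -34/11, so the residue is -17/11.


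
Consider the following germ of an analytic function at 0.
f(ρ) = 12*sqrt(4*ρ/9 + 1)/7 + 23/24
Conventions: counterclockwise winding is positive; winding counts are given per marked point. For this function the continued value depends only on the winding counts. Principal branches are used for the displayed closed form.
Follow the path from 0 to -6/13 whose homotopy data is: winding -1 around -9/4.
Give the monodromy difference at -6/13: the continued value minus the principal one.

Continued minus principal equals -(8/91)*sqrt(1209).

The rational part is single-valued and drops out of the difference; each branch term changes only by its own monodromy.
(12/7)*sqrt(1 - ρ/(-9/4)): winding -1 is odd, the square root flips sign, contributing -2*(12/7)*sqrt(1 - (-6/13)/(-9/4)) = -2*(12/7)*sqrt(31/39) = -(8/91)*sqrt(1209).
Summing the contributions at ρ = -6/13 gives -(8/91)*sqrt(1209).


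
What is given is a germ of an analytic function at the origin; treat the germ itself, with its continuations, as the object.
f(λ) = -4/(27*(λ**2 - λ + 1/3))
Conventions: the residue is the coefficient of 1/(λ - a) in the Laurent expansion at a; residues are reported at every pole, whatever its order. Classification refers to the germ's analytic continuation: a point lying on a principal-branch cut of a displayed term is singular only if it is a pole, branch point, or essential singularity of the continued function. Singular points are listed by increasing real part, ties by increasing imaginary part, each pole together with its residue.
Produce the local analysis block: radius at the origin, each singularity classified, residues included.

Denominator factor (λ**2 - λ + 1/3): discriminant -1/3, complex-conjugate roots (1/2) + ((1/6)*sqrt(3))*i and (1/2) - ((1/6)*sqrt(3))*i; poles of order 1, moduli (1/3)*sqrt(3) and (1/3)*sqrt(3).
The radius of convergence is the smallest modulus among the singular points: (1/3)*sqrt(3).
The factor λ**2 - λ + 1/3 splits as (λ - a)(λ - a') with a = (1/2) - ((1/6)*sqrt(3))*i, a' = (1/2) + ((1/6)*sqrt(3))*i. At the order-1 pole a set g(λ) = (λ - a)*f(λ) = [-4/27] / (λ - a').
Simple pole: residue = g(a) at a = (1/2) - ((1/6)*sqrt(3))*i, which is -((4/27)*sqrt(3))*i.
The factor λ**2 - λ + 1/3 splits as (λ - a)(λ - a') with a = (1/2) + ((1/6)*sqrt(3))*i, a' = (1/2) - ((1/6)*sqrt(3))*i. At the order-1 pole a set g(λ) = (λ - a)*f(λ) = [-4/27] / (λ - a').
Simple pole: residue = g(a) at a = (1/2) + ((1/6)*sqrt(3))*i, which is ((4/27)*sqrt(3))*i.
List the singular points by increasing real part (a conjugate pair: the negative imaginary part first).

Radius of convergence at 0: (1/3)*sqrt(3).
At (1/2) - ((1/6)*sqrt(3))*i: a pole of order 1; residue -((4/27)*sqrt(3))*i.
At (1/2) + ((1/6)*sqrt(3))*i: a pole of order 1; residue ((4/27)*sqrt(3))*i.


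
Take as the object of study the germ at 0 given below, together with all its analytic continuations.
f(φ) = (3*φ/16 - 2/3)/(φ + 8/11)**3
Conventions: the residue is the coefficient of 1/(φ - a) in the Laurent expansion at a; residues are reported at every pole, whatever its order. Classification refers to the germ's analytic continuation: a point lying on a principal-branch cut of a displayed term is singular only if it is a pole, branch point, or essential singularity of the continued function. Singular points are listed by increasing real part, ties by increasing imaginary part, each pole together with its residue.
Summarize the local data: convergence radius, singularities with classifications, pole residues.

Denominator factor (φ + 8/11)^3: pole of order 3 at -8/11, modulus 8/11.
The radius of convergence is the smallest modulus among the singular points: 8/11.
At the order-3 pole -8/11 set g(φ) = (φ - (-8/11))^3*f(φ) = 3*φ/16 - 2/3.
Order-3 pole: residue = g''(a)/2; g''(-8/11) = 0, so the residue is 0.

Radius of convergence at 0: 8/11.
At -8/11: a pole of order 3; residue 0.


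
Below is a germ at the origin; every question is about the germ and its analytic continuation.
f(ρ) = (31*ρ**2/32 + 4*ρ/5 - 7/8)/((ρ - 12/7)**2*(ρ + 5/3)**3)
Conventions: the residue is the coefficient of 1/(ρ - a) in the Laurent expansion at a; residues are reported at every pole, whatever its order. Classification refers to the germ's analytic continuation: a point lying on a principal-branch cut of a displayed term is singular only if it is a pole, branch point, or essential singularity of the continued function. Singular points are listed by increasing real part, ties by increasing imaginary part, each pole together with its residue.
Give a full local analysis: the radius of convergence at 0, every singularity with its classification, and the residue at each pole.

Radius of convergence at 0: 5/3.
At -5/3: a pole of order 3; residue -30372111/1016467240.
At 12/7: a pole of order 2; residue 30372111/1016467240.

Denominator factor (ρ + 5/3)^3: pole of order 3 at -5/3, modulus 5/3.
Denominator factor (ρ - 12/7)^2: pole of order 2 at 12/7, modulus 12/7.
The radius of convergence is the smallest modulus among the singular points: 5/3.
At the order-3 pole -5/3 set g(ρ) = (ρ - (-5/3))^3*f(ρ) = (31*ρ**2/32 + 4*ρ/5 - 7/8)/(ρ - 12/7)**2.
Order-3 pole: residue = g''(a)/2; g''(-5/3) = -30372111/508233620, so the residue is -30372111/1016467240.
At the order-2 pole 12/7 set g(ρ) = (ρ - (12/7))^2*f(ρ) = (31*ρ**2/32 + 4*ρ/5 - 7/8)/(ρ + 5/3)**3.
Order-2 pole: residue = g'(a); g'(12/7) = 30372111/1016467240, so the residue is 30372111/1016467240.
List the singular points by increasing real part (a conjugate pair: the negative imaginary part first).


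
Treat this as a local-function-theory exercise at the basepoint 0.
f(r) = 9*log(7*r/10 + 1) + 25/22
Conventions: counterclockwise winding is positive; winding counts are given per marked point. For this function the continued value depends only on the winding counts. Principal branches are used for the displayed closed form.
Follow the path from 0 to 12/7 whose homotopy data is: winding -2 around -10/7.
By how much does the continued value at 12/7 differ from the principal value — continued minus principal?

The rational part is single-valued and drops out of the difference; each branch term changes only by its own monodromy.
(9)*log(1 - r/(-10/7)): each positive loop around -10/7 adds 2*pi*i to the log, so winding -2 contributes (9)*(-2)*2*pi*i = -(36)*pi*i.
Summing the contributions at r = 12/7 gives -(36)*pi*i.

Continued minus principal equals -(36)*pi*i.


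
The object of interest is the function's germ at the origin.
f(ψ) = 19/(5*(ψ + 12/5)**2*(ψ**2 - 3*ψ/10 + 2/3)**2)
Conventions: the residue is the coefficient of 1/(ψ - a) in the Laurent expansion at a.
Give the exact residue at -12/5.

At the order-2 pole -12/5 set g(ψ) = (ψ - (-12/5))^2*f(ψ) = 19/(5*(ψ**2 - 3*ψ/10 + 2/3)**2).
Order-2 pole: residue = g'(a); g'(-12/5) = 16351875/153990656, so the residue is 16351875/153990656.

The residue is 16351875/153990656.


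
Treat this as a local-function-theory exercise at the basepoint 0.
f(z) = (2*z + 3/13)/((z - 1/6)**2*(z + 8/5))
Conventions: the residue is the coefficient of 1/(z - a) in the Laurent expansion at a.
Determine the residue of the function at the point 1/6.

At the order-2 pole 1/6 set g(z) = (z - (1/6))^2*f(z) = (2*z + 3/13)/(z + 8/5).
Order-2 pole: residue = g'(a); g'(1/6) = 34740/36517, so the residue is 34740/36517.

The residue is 34740/36517.


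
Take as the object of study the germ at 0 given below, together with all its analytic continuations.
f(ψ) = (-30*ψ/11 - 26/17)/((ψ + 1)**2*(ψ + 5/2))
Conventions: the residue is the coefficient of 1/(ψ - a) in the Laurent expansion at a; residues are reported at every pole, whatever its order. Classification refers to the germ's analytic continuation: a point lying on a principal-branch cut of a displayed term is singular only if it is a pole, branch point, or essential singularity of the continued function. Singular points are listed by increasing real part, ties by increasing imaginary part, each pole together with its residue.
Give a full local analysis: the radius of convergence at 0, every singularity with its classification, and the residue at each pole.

Denominator factor (ψ + 5/2): pole of order 1 at -5/2, modulus 5/2.
Denominator factor (ψ + 1)^2: pole of order 2 at -1, modulus 1.
The radius of convergence is the smallest modulus among the singular points: 1.
At the order-1 pole -5/2 set g(ψ) = (ψ - (-5/2))*f(ψ) = (-30*ψ/11 - 26/17)/(ψ + 1)**2.
Simple pole: residue = g(a) at a = -5/2, which is 3956/1683.
At the order-2 pole -1 set g(ψ) = (ψ - (-1))^2*f(ψ) = (-30*ψ/11 - 26/17)/(ψ + 5/2).
Order-2 pole: residue = g'(a); g'(-1) = -3956/1683, so the residue is -3956/1683.
List the singular points by increasing real part (a conjugate pair: the negative imaginary part first).

Radius of convergence at 0: 1.
At -5/2: a pole of order 1; residue 3956/1683.
At -1: a pole of order 2; residue -3956/1683.


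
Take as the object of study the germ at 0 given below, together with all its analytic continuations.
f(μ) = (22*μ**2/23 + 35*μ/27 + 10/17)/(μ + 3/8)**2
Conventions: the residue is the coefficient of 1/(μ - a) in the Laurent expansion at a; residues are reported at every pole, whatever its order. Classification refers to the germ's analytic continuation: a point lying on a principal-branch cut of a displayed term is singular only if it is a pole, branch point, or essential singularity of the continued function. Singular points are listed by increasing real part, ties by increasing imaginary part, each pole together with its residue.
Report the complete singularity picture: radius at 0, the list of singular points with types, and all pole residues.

Denominator factor (μ + 3/8)^2: pole of order 2 at -3/8, modulus 3/8.
The radius of convergence is the smallest modulus among the singular points: 3/8.
At the order-2 pole -3/8 set g(μ) = (μ - (-3/8))^2*f(μ) = 22*μ**2/23 + 35*μ/27 + 10/17.
Order-2 pole: residue = g'(a); g'(-3/8) = 719/1242, so the residue is 719/1242.

Radius of convergence at 0: 3/8.
At -3/8: a pole of order 2; residue 719/1242.


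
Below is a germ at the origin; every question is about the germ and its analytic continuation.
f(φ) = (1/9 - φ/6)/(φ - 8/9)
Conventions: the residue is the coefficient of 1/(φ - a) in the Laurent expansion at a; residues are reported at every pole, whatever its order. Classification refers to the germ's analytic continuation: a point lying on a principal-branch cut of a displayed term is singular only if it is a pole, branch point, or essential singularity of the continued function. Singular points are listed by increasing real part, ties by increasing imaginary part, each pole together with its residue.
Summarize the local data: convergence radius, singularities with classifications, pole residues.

Radius of convergence at 0: 8/9.
At 8/9: a pole of order 1; residue -1/27.

Denominator factor (φ - 8/9): pole of order 1 at 8/9, modulus 8/9.
The radius of convergence is the smallest modulus among the singular points: 8/9.
At the order-1 pole 8/9 set g(φ) = (φ - (8/9))*f(φ) = 1/9 - φ/6.
Simple pole: residue = g(a) at a = 8/9, which is -1/27.


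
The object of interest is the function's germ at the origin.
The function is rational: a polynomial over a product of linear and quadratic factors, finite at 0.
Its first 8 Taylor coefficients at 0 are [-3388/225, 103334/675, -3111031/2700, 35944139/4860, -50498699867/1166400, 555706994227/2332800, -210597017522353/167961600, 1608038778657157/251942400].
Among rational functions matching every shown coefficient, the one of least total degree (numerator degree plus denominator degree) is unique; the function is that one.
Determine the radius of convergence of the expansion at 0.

No rational of total degree below 5 reproduces all 8 coefficients; solving the [0/5] Pade equations on them gives f(λ) = -7/(25*(λ - 12/11)**2*(λ + 1/4)**3), whose expansion matches every shown term.
Denominator factor (λ - 12/11)^2: pole of order 2 at 12/11, modulus 12/11.
Denominator factor (λ + 1/4)^3: pole of order 3 at -1/4, modulus 1/4.
The radius of convergence is the smallest modulus among the singular points: 1/4.

The radius of convergence is 1/4.


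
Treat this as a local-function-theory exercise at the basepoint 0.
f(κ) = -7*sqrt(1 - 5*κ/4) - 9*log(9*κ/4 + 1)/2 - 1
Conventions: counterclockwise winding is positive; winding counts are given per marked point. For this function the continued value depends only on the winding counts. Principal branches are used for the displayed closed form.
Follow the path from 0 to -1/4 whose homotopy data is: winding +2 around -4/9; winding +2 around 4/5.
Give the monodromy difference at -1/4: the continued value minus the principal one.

The rational part is single-valued and drops out of the difference; each branch term changes only by its own monodromy.
(-9/2)*log(1 - κ/(-4/9)): each positive loop around -4/9 adds 2*pi*i to the log, so winding +2 contributes (-9/2)*(2)*2*pi*i = -(18)*pi*i.
(-7)*sqrt(1 - κ/(4/5)): winding +2 is even, the square root returns to the same sheet, contribution 0.
Summing the contributions at κ = -1/4 gives -(18)*pi*i.

Continued minus principal equals -(18)*pi*i.


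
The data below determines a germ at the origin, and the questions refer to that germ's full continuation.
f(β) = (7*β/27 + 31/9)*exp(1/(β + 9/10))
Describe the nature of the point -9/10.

The exponent 1/(β - (-9/10)) has a pole at -9/10, so exp(1/(β - (-9/10))) takes every nonzero value near it: an essential singularity (not a pole of any order).

The point is an essential singularity.


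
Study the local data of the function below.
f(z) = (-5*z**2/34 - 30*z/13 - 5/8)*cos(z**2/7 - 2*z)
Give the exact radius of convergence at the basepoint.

The radius of convergence is infinite.

The factor cos(z**2/7 - 2*z) is entire and contributes no finite singular point.
The polynomial part has no poles.
No finite singular points: the Taylor series at 0 converges everywhere.


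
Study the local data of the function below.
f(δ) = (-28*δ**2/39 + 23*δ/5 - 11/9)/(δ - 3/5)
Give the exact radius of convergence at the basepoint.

Denominator factor (δ - 3/5): pole of order 1 at 3/5, modulus 3/5.
The radius of convergence is the smallest modulus among the singular points: 3/5.

The radius of convergence is 3/5.


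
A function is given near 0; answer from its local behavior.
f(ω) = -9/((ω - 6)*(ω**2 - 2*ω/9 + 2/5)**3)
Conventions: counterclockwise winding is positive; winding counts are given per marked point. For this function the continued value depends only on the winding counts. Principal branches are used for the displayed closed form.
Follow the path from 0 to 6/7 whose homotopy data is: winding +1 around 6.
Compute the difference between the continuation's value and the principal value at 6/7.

Continued minus principal equals 0.

The function is rational, hence single-valued: continuing it around any pole returns the same value, so the difference is 0.
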